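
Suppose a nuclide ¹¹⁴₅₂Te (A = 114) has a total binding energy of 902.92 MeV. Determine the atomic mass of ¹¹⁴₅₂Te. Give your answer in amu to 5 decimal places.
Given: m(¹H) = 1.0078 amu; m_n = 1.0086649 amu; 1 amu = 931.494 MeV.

113.97350 amu

Mass defect = 902.92 MeV / (931.494 MeV/amu) = 0.9693245 amu
Constituent mass = 52(1.0078) + 62(1.0086649) = 114.9428238 amu
Atomic mass = 114.9428238 − 0.9693245 = 113.9734993 amu ≈ 113.97350 amu (to 5 decimal places)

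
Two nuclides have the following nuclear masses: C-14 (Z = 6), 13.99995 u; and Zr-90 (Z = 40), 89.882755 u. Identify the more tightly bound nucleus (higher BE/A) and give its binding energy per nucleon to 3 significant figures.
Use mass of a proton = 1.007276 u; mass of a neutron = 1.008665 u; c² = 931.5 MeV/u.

C-14: Σm = 6(1.007276) + 8(1.008665) = 14.112976 u; Δm = 0.113026 u; E_B = 105.28 MeV; E_B/A = 7.520 MeV
Zr-90: Σm = 40(1.007276) + 50(1.008665) = 90.724290 u; Δm = 0.841535 u; E_B = 783.89 MeV; E_B/A = 8.710 MeV
Zr-90 has the higher binding energy per nucleon, so it is the more tightly bound nucleus.

Zr-90; 8.71 MeV/nucleon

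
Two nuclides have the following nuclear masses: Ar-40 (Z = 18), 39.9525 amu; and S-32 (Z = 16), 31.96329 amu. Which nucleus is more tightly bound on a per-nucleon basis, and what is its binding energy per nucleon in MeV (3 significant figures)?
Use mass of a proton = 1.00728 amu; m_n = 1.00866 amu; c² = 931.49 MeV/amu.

Ar-40: Σm = 18(1.00728) + 22(1.00866) = 40.32156 amu; Δm = 0.36906 amu; E_B = 343.776 MeV; E_B/A = 8.594 MeV
S-32: Σm = 16(1.00728) + 16(1.00866) = 32.25504 amu; Δm = 0.29175 amu; E_B = 271.76 MeV; E_B/A = 8.493 MeV
Ar-40 has the higher binding energy per nucleon, so it is the more tightly bound nucleus.

Ar-40; 8.59 MeV/nucleon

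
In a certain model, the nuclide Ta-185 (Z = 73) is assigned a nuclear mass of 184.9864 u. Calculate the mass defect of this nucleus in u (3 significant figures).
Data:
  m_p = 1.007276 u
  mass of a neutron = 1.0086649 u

1.52 u

Z = 73, so N = A − Z = 185 − 73 = 112.
Mass of separated nucleons = 73(1.007276) + 112(1.0086649) = 73.531148 + 112.9704688 = 186.5016168 u
Δm = 186.5016168 − 184.9864 = 1.5152168 u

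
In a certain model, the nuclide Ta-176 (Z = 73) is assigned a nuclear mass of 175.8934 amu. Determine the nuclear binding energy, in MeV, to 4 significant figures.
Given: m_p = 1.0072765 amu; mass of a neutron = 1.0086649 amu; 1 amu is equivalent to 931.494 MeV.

1425 MeV

Total constituent mass: 73 × 1.0072765 + 103 × 1.0086649 = 177.4236692 amu
Δm = 177.4236692 − 175.8934 = 1.5302692 amu
Converting to energy: 1.5302692 amu × 931.494 MeV/amu = 1425.44 MeV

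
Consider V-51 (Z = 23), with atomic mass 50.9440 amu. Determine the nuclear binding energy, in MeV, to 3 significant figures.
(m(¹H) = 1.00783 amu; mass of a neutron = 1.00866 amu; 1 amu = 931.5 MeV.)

446 MeV

Σm = 23·m(¹H) + 28·m_n = 23.18009 + 28.24248 = 51.42257 amu
Δm = 51.42257 − 50.9440 = 0.47857 amu
Binding energy = Δm·c² = 0.47857 × 931.5 MeV/amu = 445.788 MeV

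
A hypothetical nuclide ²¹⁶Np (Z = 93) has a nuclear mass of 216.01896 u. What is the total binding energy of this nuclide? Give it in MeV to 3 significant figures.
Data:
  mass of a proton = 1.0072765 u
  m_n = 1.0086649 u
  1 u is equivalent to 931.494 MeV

Σm = 93·m_p + 123·m_n = 93.6767145 + 124.0657827 = 217.7424972 u
Δm = 217.7424972 − 216.01896 = 1.7235372 u
Binding energy = Δm·c² = 1.7235372 × 931.494 MeV/u = 1605.46 MeV

1610 MeV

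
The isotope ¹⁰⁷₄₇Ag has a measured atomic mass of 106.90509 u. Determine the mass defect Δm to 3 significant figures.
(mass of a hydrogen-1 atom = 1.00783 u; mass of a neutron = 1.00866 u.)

Z = 47, so N = A − Z = 107 − 47 = 60.
Σm = 47·m(¹H) + 60·m_n = 47.36801 + 60.51960 = 107.88761 u
Δm = 107.88761 − 106.90509 = 0.98252 u

0.983 u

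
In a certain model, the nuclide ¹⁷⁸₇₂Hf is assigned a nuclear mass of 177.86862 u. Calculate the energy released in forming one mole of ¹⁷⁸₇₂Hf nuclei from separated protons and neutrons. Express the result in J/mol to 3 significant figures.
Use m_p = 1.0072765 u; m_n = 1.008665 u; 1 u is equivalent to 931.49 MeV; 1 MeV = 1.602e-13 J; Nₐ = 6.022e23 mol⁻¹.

1.41e+14 J/mol

With 72 protons and 106 neutrons (A = 178):
Total constituent mass: 72 × 1.0072765 + 106 × 1.008665 = 179.4423980 u
The mass defect is 179.4423980 − 177.86862 = 1.5737780 u.
E_B = 1.5737780 × 931.49 = 1465.96 MeV
Per nucleus in joules: 1465.96 MeV × 1.602e-13 J/MeV = 2.3485e-10 J
Per mole: 2.3485e-10 J × 6.022e23 mol⁻¹ = 1.4143e+14 J/mol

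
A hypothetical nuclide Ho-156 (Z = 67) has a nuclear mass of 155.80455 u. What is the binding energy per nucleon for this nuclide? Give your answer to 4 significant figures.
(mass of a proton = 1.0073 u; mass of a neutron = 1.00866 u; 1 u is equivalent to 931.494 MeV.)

Σm = 67·m_p + 89·m_n = 67.4891 + 89.77074 = 157.25984 u
Mass defect Δm = 157.25984 − 155.80455 = 1.45529 u
Converting to energy: 1.45529 u × 931.494 MeV/u = 1355.59 MeV
Per nucleon: 1355.59 / 156 = 8.690 MeV

8.690 MeV/nucleon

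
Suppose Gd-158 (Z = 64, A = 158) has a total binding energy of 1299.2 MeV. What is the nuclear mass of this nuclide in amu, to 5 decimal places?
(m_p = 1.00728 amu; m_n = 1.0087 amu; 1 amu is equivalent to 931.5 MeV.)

Mass defect = 1299.2 MeV / (931.5 MeV/amu) = 1.3947397 amu
Constituent mass = 64(1.00728) + 94(1.0087) = 159.28372 amu
Nuclear mass = 159.28372 − 1.3947397 = 157.8889803 amu ≈ 157.88898 amu (to 5 decimal places)

157.88898 amu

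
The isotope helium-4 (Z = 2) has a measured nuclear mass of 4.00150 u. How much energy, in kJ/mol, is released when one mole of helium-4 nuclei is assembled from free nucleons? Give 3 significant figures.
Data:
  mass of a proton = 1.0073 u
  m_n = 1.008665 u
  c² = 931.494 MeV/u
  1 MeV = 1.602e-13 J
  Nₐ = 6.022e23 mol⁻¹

2.73e+09 kJ/mol

Mass of separated nucleons = 2(1.0073) + 2(1.008665) = 2.0146 + 2.017330 = 4.031930 u
Δm = 4.031930 − 4.00150 = 0.030430 u
E_B = 0.030430 × 931.494 = 28.3454 MeV
Per nucleus in joules: 28.3454 MeV × 1.602e-13 J/MeV = 4.5409e-12 J
Per mole: 4.5409e-12 J × 6.022e23 mol⁻¹ = 2.7345e+12 J/mol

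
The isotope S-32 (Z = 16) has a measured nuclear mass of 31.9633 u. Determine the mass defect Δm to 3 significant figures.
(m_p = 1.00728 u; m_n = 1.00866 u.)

0.292 u

Z = 16, so N = A − Z = 32 − 16 = 16.
Σm = 16·m_p + 16·m_n = 16.11648 + 16.13856 = 32.25504 u
The mass defect is 32.25504 − 31.9633 = 0.29174 u.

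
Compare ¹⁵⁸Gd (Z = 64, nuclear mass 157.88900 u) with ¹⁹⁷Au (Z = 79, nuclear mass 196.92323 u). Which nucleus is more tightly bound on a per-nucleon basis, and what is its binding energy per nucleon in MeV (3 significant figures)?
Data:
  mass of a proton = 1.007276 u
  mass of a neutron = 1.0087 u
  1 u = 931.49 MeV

¹⁵⁸Gd: Σm = 64(1.007276) + 94(1.0087) = 159.283464 u; Δm = 1.394464 u; E_B = 1298.9 MeV; E_B/A = 8.221 MeV
¹⁹⁷Au: Σm = 79(1.007276) + 118(1.0087) = 198.601404 u; Δm = 1.678174 u; E_B = 1563.2 MeV; E_B/A = 7.935 MeV
¹⁵⁸Gd has the higher binding energy per nucleon, so it is the more tightly bound nucleus.

¹⁵⁸Gd; 8.22 MeV/nucleon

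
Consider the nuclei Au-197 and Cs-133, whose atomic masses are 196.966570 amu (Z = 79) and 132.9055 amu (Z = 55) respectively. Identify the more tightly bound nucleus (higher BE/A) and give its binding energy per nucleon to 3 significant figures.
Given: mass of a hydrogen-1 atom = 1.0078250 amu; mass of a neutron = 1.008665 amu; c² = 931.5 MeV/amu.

Cs-133; 8.41 MeV/nucleon

Au-197: Σm = 79(1.0078250) + 118(1.008665) = 198.6406450 amu; Δm = 1.6740750 amu; E_B = 1559.4 MeV; E_B/A = 7.916 MeV
Cs-133: Σm = 55(1.0078250) + 78(1.008665) = 134.1062450 amu; Δm = 1.2007450 amu; E_B = 1118.5 MeV; E_B/A = 8.410 MeV
Cs-133 has the higher binding energy per nucleon, so it is the more tightly bound nucleus.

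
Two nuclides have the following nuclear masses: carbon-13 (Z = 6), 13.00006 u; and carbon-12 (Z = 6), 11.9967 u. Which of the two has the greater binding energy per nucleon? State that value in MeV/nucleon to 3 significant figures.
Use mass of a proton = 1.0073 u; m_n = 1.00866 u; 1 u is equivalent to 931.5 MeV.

carbon-13: Σm = 6(1.0073) + 7(1.00866) = 13.10442 u; Δm = 0.10436 u; E_B = 97.211 MeV; E_B/A = 7.478 MeV
carbon-12: Σm = 6(1.0073) + 6(1.00866) = 12.09576 u; Δm = 0.09906 u; E_B = 92.274 MeV; E_B/A = 7.690 MeV
carbon-12 has the higher binding energy per nucleon, so it is the more tightly bound nucleus.

carbon-12; 7.69 MeV/nucleon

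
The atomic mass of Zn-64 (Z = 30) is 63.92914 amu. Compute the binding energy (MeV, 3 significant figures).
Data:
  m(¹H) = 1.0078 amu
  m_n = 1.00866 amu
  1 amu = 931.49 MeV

Σm = 30·m(¹H) + 34·m_n = 30.2340 + 34.29444 = 64.52844 amu
Δm = 64.52844 − 63.92914 = 0.59930 amu
Converting to energy: 0.59930 amu × 931.49 MeV/amu = 558.242 MeV

558 MeV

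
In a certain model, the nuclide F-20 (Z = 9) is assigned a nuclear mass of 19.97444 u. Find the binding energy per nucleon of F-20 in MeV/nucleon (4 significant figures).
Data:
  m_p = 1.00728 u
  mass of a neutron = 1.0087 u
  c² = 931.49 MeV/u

8.699 MeV/nucleon

Σm = 9·m_p + 11·m_n = 9.06552 + 11.0957 = 20.16122 u
The mass defect is 20.16122 − 19.97444 = 0.18678 u.
Binding energy = Δm·c² = 0.18678 × 931.49 MeV/u = 173.984 MeV
Per nucleon: 173.984 / 20 = 8.699 MeV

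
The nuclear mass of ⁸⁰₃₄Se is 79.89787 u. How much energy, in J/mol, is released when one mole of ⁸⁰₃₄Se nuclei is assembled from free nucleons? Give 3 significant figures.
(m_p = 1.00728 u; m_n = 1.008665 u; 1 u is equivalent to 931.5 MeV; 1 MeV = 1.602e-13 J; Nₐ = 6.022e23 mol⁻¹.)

The nucleus contains 34 protons and 80 − 34 = 46 neutrons.
Total constituent mass: 34 × 1.00728 + 46 × 1.008665 = 80.646110 u
Δm = 80.646110 − 79.89787 = 0.748240 u
E_B = 0.748240 × 931.5 = 696.986 MeV
Per nucleus in joules: 696.986 MeV × 1.602e-13 J/MeV = 1.1166e-10 J
Per mole: 1.1166e-10 J × 6.022e23 mol⁻¹ = 6.7242e+13 J/mol

6.72e+13 J/mol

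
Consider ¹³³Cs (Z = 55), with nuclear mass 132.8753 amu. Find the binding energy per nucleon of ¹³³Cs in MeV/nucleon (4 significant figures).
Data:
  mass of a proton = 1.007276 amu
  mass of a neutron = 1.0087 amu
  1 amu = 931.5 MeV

The nucleus contains 55 protons and 133 − 55 = 78 neutrons.
Mass of separated nucleons = 55(1.007276) + 78(1.0087) = 55.400180 + 78.6786 = 134.078780 amu
Mass defect Δm = 134.078780 − 132.8753 = 1.203480 amu
Converting to energy: 1.203480 amu × 931.5 MeV/amu = 1121.04 MeV
BE/A = 1121.04 MeV / 133 = 8.429 MeV/nucleon

8.429 MeV/nucleon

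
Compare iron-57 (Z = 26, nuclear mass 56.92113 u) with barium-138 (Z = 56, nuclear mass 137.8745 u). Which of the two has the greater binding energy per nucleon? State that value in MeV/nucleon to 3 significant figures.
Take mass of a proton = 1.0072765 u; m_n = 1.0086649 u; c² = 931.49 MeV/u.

iron-57; 8.77 MeV/nucleon

iron-57: Σm = 26(1.0072765) + 31(1.0086649) = 57.4578009 u; Δm = 0.5366709 u; E_B = 499.90 MeV; E_B/A = 8.770 MeV
barium-138: Σm = 56(1.0072765) + 82(1.0086649) = 139.1180058 u; Δm = 1.2435058 u; E_B = 1158.31 MeV; E_B/A = 8.394 MeV
iron-57 has the higher binding energy per nucleon, so it is the more tightly bound nucleus.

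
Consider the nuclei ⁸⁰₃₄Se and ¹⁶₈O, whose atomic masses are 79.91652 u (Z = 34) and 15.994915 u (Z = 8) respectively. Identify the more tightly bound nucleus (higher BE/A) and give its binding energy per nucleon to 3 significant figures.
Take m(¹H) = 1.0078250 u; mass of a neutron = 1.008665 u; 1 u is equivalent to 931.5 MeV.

⁸⁰₃₄Se: Σm = 34(1.0078250) + 46(1.008665) = 80.6646400 u; Δm = 0.7481200 u; E_B = 696.87 MeV; E_B/A = 8.711 MeV
¹⁶₈O: Σm = 8(1.0078250) + 8(1.008665) = 16.1319200 u; Δm = 0.1370050 u; E_B = 127.62 MeV; E_B/A = 7.976 MeV
⁸⁰₃₄Se has the higher binding energy per nucleon, so it is the more tightly bound nucleus.

⁸⁰₃₄Se; 8.71 MeV/nucleon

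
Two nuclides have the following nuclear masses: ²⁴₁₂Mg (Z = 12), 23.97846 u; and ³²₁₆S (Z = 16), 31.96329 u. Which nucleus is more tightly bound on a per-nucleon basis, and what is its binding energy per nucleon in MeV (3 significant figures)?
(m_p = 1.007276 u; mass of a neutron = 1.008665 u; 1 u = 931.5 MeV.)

³²₁₆S; 8.49 MeV/nucleon

²⁴₁₂Mg: Σm = 12(1.007276) + 12(1.008665) = 24.191292 u; Δm = 0.212832 u; E_B = 198.253 MeV; E_B/A = 8.261 MeV
³²₁₆S: Σm = 16(1.007276) + 16(1.008665) = 32.255056 u; Δm = 0.291766 u; E_B = 271.78 MeV; E_B/A = 8.493 MeV
³²₁₆S has the higher binding energy per nucleon, so it is the more tightly bound nucleus.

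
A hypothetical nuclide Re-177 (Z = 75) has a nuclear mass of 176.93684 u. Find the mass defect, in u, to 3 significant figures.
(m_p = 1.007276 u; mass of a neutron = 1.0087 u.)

Mass of separated nucleons = 75(1.007276) + 102(1.0087) = 75.545700 + 102.8874 = 178.433100 u
Δm = 178.433100 − 176.93684 = 1.496260 u

1.50 u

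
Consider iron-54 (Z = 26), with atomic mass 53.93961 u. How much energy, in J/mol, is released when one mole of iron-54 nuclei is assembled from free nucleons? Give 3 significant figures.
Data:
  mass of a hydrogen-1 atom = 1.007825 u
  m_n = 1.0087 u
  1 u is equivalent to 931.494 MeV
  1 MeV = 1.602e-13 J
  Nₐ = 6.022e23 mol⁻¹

Total constituent mass: 26 × 1.007825 + 28 × 1.0087 = 54.447050 u
Δm = 54.447050 − 53.93961 = 0.507440 u
Converting to energy: 0.507440 u × 931.494 MeV/u = 472.677 MeV
Per nucleus in joules: 472.677 MeV × 1.602e-13 J/MeV = 7.5723e-11 J
Per mole: 7.5723e-11 J × 6.022e23 mol⁻¹ = 4.5600e+13 J/mol

4.56e+13 J/mol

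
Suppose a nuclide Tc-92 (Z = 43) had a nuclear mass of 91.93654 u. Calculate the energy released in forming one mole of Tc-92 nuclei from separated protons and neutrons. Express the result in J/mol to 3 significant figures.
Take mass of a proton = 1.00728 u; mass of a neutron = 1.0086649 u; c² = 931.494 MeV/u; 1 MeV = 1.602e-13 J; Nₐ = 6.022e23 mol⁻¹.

With 43 protons and 49 neutrons (A = 92):
Mass of separated nucleons = 43(1.00728) + 49(1.0086649) = 43.31304 + 49.4245801 = 92.7376201 u
Δm = 92.7376201 − 91.93654 = 0.8010801 u
Binding energy = Δm·c² = 0.8010801 × 931.494 MeV/u = 746.201 MeV
Per nucleus in joules: 746.201 MeV × 1.602e-13 J/MeV = 1.1954e-10 J
Per mole: 1.1954e-10 J × 6.022e23 mol⁻¹ = 7.1987e+13 J/mol

7.20e+13 J/mol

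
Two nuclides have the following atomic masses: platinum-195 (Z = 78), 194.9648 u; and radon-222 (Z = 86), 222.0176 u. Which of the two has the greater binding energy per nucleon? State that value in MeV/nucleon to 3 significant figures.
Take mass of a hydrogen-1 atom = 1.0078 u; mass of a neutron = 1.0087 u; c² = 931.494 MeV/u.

platinum-195; 7.94 MeV/nucleon

platinum-195: Σm = 78(1.0078) + 117(1.0087) = 196.6263 u; Δm = 1.6615 u; E_B = 1547.7 MeV; E_B/A = 7.937 MeV
radon-222: Σm = 86(1.0078) + 136(1.0087) = 223.8540 u; Δm = 1.8364 u; E_B = 1710.6 MeV; E_B/A = 7.705 MeV
platinum-195 has the higher binding energy per nucleon, so it is the more tightly bound nucleus.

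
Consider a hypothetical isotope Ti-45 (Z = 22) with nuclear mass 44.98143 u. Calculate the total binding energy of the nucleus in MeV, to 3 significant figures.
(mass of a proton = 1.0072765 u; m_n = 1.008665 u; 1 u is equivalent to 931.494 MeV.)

With 22 protons and 23 neutrons (A = 45):
Mass of separated nucleons = 22(1.0072765) + 23(1.008665) = 22.1600830 + 23.199295 = 45.3593780 u
The mass defect is 45.3593780 − 44.98143 = 0.3779480 u.
Binding energy = Δm·c² = 0.3779480 × 931.494 MeV/u = 352.056 MeV

352 MeV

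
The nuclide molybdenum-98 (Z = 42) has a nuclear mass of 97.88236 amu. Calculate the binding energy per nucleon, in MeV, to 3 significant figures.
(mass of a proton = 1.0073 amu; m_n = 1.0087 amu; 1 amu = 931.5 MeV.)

The nucleus contains 42 protons and 98 − 42 = 56 neutrons.
Σm = 42·m_p + 56·m_n = 42.3066 + 56.4872 = 98.7938 amu
The mass defect is 98.7938 − 97.88236 = 0.91144 amu.
Converting to energy: 0.91144 amu × 931.5 MeV/amu = 849.006 MeV
Per nucleon: 849.006 / 98 = 8.663 MeV

8.66 MeV/nucleon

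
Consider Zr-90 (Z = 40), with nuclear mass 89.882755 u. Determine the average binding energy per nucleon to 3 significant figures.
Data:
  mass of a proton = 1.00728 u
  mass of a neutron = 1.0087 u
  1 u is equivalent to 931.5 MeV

Total constituent mass: 40 × 1.00728 + 50 × 1.0087 = 90.72620 u
The mass defect is 90.72620 − 89.882755 = 0.843445 u.
E_B = 0.843445 × 931.5 = 785.669 MeV
BE/A = 785.669 MeV / 90 = 8.730 MeV/nucleon

8.73 MeV/nucleon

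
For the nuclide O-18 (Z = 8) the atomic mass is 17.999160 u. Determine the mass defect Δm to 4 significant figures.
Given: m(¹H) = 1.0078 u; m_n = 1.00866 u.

Σm = 8·m(¹H) + 10·m_n = 8.0624 + 10.08660 = 18.14900 u
Δm = 18.14900 − 17.999160 = 0.149840 u

0.1498 u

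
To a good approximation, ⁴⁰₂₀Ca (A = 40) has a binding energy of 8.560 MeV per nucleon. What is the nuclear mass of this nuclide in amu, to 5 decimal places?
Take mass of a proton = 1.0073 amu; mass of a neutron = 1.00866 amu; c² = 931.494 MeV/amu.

Total binding energy = 40 × 8.560 = 342.400 MeV
Mass defect = 342.400 MeV / (931.494 MeV/amu) = 0.3675815 amu
Constituent mass = 20(1.0073) + 20(1.00866) = 40.31920 amu
Nuclear mass = 40.31920 − 0.3675815 = 39.9516185 amu ≈ 39.95162 amu (to 5 decimal places)

39.95162 amu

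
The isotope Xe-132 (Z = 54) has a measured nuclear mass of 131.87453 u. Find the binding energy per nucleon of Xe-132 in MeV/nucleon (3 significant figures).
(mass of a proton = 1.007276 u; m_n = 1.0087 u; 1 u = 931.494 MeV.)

With 54 protons and 78 neutrons (A = 132):
Total constituent mass: 54 × 1.007276 + 78 × 1.0087 = 133.071504 u
The mass defect is 133.071504 − 131.87453 = 1.196974 u.
Converting to energy: 1.196974 u × 931.494 MeV/u = 1114.97 MeV
Per nucleon: 1114.97 / 132 = 8.447 MeV

8.45 MeV/nucleon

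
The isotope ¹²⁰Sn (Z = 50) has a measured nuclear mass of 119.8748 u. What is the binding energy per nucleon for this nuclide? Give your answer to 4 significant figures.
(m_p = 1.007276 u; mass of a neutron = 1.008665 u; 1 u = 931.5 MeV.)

The nucleus contains 50 protons and 120 − 50 = 70 neutrons.
Σm = 50·m_p + 70·m_n = 50.363800 + 70.606550 = 120.970350 u
Mass defect Δm = 120.970350 − 119.8748 = 1.095550 u
Binding energy = Δm·c² = 1.095550 × 931.5 MeV/u = 1020.50 MeV
Dividing by A = 120 gives 8.504 MeV per nucleon.

8.504 MeV/nucleon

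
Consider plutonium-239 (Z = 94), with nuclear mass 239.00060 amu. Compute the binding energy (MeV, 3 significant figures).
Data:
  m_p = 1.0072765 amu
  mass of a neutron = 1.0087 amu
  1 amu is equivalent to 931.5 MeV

1810 MeV

Z = 94, so N = A − Z = 239 − 94 = 145.
Mass of separated nucleons = 94(1.0072765) + 145(1.0087) = 94.6839910 + 146.2615 = 240.9454910 amu
The mass defect is 240.9454910 − 239.00060 = 1.9448910 amu.
Converting to energy: 1.9448910 amu × 931.5 MeV/amu = 1811.67 MeV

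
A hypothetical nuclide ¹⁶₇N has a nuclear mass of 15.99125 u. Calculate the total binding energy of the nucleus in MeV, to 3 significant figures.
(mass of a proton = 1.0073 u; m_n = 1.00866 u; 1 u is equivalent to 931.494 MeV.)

The nucleus contains 7 protons and 16 − 7 = 9 neutrons.
Σm = 7·m_p + 9·m_n = 7.0511 + 9.07794 = 16.12904 u
The mass defect is 16.12904 − 15.99125 = 0.13779 u.
Converting to energy: 0.13779 u × 931.494 MeV/u = 128.351 MeV

128 MeV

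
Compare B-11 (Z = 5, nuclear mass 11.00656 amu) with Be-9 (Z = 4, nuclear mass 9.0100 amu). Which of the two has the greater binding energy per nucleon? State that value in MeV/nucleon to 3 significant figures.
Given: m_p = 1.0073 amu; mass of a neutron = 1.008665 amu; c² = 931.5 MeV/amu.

B-11; 6.94 MeV/nucleon

B-11: Σm = 5(1.0073) + 6(1.008665) = 11.088490 amu; Δm = 0.081930 amu; E_B = 76.318 MeV; E_B/A = 6.938 MeV
Be-9: Σm = 4(1.0073) + 5(1.008665) = 9.072525 amu; Δm = 0.062525 amu; E_B = 58.242 MeV; E_B/A = 6.471 MeV
B-11 has the higher binding energy per nucleon, so it is the more tightly bound nucleus.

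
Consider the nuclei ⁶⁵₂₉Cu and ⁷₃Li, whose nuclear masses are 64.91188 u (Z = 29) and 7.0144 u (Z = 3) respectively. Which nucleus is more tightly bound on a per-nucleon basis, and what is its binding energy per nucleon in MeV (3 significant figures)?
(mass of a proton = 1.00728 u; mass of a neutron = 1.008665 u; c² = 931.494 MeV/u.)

⁶⁵₂₉Cu: Σm = 29(1.00728) + 36(1.008665) = 65.523060 u; Δm = 0.611180 u; E_B = 569.31 MeV; E_B/A = 8.759 MeV
⁷₃Li: Σm = 3(1.00728) + 4(1.008665) = 7.056500 u; Δm = 0.042100 u; E_B = 39.216 MeV; E_B/A = 5.602 MeV
⁶⁵₂₉Cu has the higher binding energy per nucleon, so it is the more tightly bound nucleus.

⁶⁵₂₉Cu; 8.76 MeV/nucleon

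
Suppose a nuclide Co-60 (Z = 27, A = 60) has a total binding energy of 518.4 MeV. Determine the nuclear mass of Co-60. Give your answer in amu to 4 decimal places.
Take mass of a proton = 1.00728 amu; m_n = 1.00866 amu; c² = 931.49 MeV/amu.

59.9258 amu

Mass defect = 518.4 MeV / (931.49 MeV/amu) = 0.556528 amu
Constituent mass = 27(1.00728) + 33(1.00866) = 60.48234 amu
Nuclear mass = 60.48234 − 0.556528 = 59.925812 amu ≈ 59.9258 amu (to 4 decimal places)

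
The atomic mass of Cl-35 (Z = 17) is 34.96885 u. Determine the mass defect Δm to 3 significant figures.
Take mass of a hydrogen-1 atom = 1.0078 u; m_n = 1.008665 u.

Z = 17, so N = A − Z = 35 − 17 = 18.
Mass of separated nucleons = 17(1.0078) + 18(1.008665) = 17.1326 + 18.155970 = 35.288570 u
Mass defect Δm = 35.288570 − 34.96885 = 0.319720 u

0.320 u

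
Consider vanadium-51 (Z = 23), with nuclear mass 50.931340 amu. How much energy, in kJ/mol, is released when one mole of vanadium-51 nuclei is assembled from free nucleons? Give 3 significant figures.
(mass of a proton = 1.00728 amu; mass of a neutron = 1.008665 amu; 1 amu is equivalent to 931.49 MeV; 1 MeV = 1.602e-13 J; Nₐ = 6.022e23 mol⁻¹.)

Total constituent mass: 23 × 1.00728 + 28 × 1.008665 = 51.410060 amu
Δm = 51.410060 − 50.931340 = 0.478720 amu
Binding energy = Δm·c² = 0.478720 × 931.49 MeV/amu = 445.923 MeV
Per nucleus in joules: 445.923 MeV × 1.602e-13 J/MeV = 7.1437e-11 J
Per mole: 7.1437e-11 J × 6.022e23 mol⁻¹ = 4.3019e+13 J/mol

4.30e+10 kJ/mol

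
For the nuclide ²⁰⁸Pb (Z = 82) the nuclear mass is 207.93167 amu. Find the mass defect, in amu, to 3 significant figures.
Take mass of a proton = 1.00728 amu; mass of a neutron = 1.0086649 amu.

1.76 amu

Total constituent mass: 82 × 1.00728 + 126 × 1.0086649 = 209.6887374 amu
Mass defect Δm = 209.6887374 − 207.93167 = 1.7570674 amu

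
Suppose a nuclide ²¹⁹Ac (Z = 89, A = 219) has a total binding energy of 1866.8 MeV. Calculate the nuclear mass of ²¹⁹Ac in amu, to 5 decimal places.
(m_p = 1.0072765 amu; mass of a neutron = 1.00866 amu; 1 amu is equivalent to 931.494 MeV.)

218.76932 amu

Mass defect = 1866.8 MeV / (931.494 MeV/amu) = 2.0040924 amu
Constituent mass = 89(1.0072765) + 130(1.00866) = 220.7734085 amu
Nuclear mass = 220.7734085 − 2.0040924 = 218.7693161 amu ≈ 218.76932 amu (to 5 decimal places)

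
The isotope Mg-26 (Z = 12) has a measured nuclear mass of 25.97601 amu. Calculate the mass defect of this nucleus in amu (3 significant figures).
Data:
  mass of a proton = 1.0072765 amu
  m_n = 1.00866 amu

0.233 amu

With 12 protons and 14 neutrons (A = 26):
Σm = 12·m_p + 14·m_n = 12.0873180 + 14.12124 = 26.2085580 amu
Δm = 26.2085580 − 25.97601 = 0.2325480 amu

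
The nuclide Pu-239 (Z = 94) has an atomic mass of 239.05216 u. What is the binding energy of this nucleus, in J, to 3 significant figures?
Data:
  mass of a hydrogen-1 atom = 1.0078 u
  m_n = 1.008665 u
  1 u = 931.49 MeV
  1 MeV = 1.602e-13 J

Σm = 94·m(¹H) + 145·m_n = 94.7332 + 146.256425 = 240.989625 u
The mass defect is 240.989625 − 239.05216 = 1.937465 u.
E_B = 1.937465 × 931.49 = 1804.73 MeV
In joules: 1804.73 MeV × 1.602e-13 J/MeV = 2.8912e-10 J

2.89e-10 J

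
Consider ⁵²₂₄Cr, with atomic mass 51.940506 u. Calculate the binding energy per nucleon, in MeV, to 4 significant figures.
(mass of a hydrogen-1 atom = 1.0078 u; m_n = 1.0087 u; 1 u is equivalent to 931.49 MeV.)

8.783 MeV/nucleon

Z = 24, so N = A − Z = 52 − 24 = 28.
Σm = 24·m(¹H) + 28·m_n = 24.1872 + 28.2436 = 52.4308 u
Δm = 52.4308 − 51.940506 = 0.490294 u
Binding energy = Δm·c² = 0.490294 × 931.49 MeV/u = 456.704 MeV
Dividing by A = 52 gives 8.783 MeV per nucleon.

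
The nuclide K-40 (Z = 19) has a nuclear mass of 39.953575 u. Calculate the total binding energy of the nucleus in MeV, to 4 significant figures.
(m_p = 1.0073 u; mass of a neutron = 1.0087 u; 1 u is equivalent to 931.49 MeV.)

342.6 MeV

The nucleus contains 19 protons and 40 − 19 = 21 neutrons.
Total constituent mass: 19 × 1.0073 + 21 × 1.0087 = 40.3214 u
The mass defect is 40.3214 − 39.953575 = 0.367825 u.
E_B = 0.367825 × 931.49 = 342.625 MeV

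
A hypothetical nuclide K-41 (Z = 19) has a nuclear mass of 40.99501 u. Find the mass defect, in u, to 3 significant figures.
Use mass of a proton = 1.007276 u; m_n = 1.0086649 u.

The nucleus contains 19 protons and 41 − 19 = 22 neutrons.
Total constituent mass: 19 × 1.007276 + 22 × 1.0086649 = 41.3288718 u
Mass defect Δm = 41.3288718 − 40.99501 = 0.3338618 u

0.334 u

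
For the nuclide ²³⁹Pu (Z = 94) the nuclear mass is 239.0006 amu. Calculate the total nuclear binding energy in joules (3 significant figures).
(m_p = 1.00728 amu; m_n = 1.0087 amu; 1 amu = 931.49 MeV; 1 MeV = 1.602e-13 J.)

Total constituent mass: 94 × 1.00728 + 145 × 1.0087 = 240.94582 amu
Mass defect Δm = 240.94582 − 239.0006 = 1.94522 amu
Binding energy = Δm·c² = 1.94522 × 931.49 MeV/amu = 1811.95 MeV
In joules: 1811.95 MeV × 1.602e-13 J/MeV = 2.9027e-10 J

2.90e-10 J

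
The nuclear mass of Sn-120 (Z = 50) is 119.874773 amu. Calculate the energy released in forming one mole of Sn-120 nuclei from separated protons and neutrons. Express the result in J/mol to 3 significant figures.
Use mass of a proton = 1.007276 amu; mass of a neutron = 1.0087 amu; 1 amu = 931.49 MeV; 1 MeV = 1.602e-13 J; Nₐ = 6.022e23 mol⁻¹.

The nucleus contains 50 protons and 120 − 50 = 70 neutrons.
Σm = 50·m_p + 70·m_n = 50.363800 + 70.6090 = 120.972800 amu
The mass defect is 120.972800 − 119.874773 = 1.098027 amu.
E_B = 1.098027 × 931.49 = 1022.80 MeV
Per nucleus in joules: 1022.80 MeV × 1.602e-13 J/MeV = 1.6385e-10 J
Per mole: 1.6385e-10 J × 6.022e23 mol⁻¹ = 9.8670e+13 J/mol

9.87e+13 J/mol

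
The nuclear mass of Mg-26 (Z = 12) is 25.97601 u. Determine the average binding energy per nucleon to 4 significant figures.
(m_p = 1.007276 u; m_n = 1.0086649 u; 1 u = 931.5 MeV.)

Total constituent mass: 12 × 1.007276 + 14 × 1.0086649 = 26.2086206 u
Mass defect Δm = 26.2086206 − 25.97601 = 0.2326106 u
Converting to energy: 0.2326106 u × 931.5 MeV/u = 216.677 MeV
Dividing by A = 26 gives 8.334 MeV per nucleon.

8.334 MeV/nucleon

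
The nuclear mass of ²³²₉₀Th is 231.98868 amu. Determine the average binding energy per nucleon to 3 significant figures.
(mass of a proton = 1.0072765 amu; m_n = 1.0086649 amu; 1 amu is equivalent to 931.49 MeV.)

7.62 MeV/nucleon

The nucleus contains 90 protons and 232 − 90 = 142 neutrons.
Total constituent mass: 90 × 1.0072765 + 142 × 1.0086649 = 233.8853008 amu
The mass defect is 233.8853008 − 231.98868 = 1.8966208 amu.
Converting to energy: 1.8966208 amu × 931.49 MeV/amu = 1766.68 MeV
BE/A = 1766.68 MeV / 232 = 7.615 MeV/nucleon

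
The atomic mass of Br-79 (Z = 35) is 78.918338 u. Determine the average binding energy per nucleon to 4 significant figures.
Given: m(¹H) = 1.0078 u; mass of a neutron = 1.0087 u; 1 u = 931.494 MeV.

8.695 MeV/nucleon

With 35 protons and 44 neutrons (A = 79):
Total constituent mass: 35 × 1.0078 + 44 × 1.0087 = 79.6558 u
Mass defect Δm = 79.6558 − 78.918338 = 0.737462 u
Binding energy = Δm·c² = 0.737462 × 931.494 MeV/u = 686.941 MeV
BE/A = 686.941 MeV / 79 = 8.695 MeV/nucleon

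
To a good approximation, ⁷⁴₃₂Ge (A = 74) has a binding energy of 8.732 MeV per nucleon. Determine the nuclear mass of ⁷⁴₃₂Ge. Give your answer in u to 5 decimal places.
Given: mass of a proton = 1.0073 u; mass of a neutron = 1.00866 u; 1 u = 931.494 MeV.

73.90363 u

Total binding energy = 74 × 8.732 = 646.168 MeV
Mass defect = 646.168 MeV / (931.494 MeV/u) = 0.6936899 u
Constituent mass = 32(1.0073) + 42(1.00866) = 74.59732 u
Nuclear mass = 74.59732 − 0.6936899 = 73.9036301 u ≈ 73.90363 u (to 5 decimal places)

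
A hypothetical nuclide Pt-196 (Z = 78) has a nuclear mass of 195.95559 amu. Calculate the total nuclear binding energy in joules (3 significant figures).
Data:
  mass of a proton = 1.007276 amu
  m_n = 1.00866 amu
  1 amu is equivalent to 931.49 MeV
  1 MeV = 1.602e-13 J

Total constituent mass: 78 × 1.007276 + 118 × 1.00866 = 197.589408 amu
Δm = 197.589408 − 195.95559 = 1.633818 amu
Converting to energy: 1.633818 amu × 931.49 MeV/amu = 1521.89 MeV
In joules: 1521.89 MeV × 1.602e-13 J/MeV = 2.4381e-10 J

2.44e-10 J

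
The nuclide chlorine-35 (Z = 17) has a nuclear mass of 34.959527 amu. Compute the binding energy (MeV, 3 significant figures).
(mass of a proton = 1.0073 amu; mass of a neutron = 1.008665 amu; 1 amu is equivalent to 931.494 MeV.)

299 MeV

Σm = 17·m_p + 18·m_n = 17.1241 + 18.155970 = 35.280070 amu
Mass defect Δm = 35.280070 − 34.959527 = 0.320543 amu
Binding energy = Δm·c² = 0.320543 × 931.494 MeV/amu = 298.584 MeV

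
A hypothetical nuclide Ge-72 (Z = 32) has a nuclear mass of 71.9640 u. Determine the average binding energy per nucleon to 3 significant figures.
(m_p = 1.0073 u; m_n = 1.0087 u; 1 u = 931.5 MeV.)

7.99 MeV/nucleon

With 32 protons and 40 neutrons (A = 72):
Total constituent mass: 32 × 1.0073 + 40 × 1.0087 = 72.5816 u
The mass defect is 72.5816 − 71.9640 = 0.6176 u.
Binding energy = Δm·c² = 0.6176 × 931.5 MeV/u = 575.294 MeV
Dividing by A = 72 gives 7.990 MeV per nucleon.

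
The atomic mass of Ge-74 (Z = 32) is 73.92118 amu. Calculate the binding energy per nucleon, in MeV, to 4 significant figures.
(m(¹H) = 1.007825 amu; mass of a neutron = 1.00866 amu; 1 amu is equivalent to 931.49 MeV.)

8.723 MeV/nucleon

With 32 protons and 42 neutrons (A = 74):
Mass of separated nucleons = 32(1.007825) + 42(1.00866) = 32.250400 + 42.36372 = 74.614120 amu
Δm = 74.614120 − 73.92118 = 0.692940 amu
Converting to energy: 0.692940 amu × 931.49 MeV/amu = 645.467 MeV
Per nucleon: 645.467 / 74 = 8.723 MeV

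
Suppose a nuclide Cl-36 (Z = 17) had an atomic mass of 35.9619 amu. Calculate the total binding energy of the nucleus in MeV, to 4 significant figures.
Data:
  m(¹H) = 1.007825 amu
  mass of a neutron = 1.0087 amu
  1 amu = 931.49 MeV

Z = 17, so N = A − Z = 36 − 17 = 19.
Mass of separated nucleons = 17(1.007825) + 19(1.0087) = 17.133025 + 19.1653 = 36.298325 amu
Δm = 36.298325 − 35.9619 = 0.336425 amu
E_B = 0.336425 × 931.49 = 313.377 MeV

313.4 MeV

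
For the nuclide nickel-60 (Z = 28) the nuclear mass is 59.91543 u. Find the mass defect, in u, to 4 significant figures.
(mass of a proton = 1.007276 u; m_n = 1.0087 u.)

0.5667 u

The nucleus contains 28 protons and 60 − 28 = 32 neutrons.
Σm = 28·m_p + 32·m_n = 28.203728 + 32.2784 = 60.482128 u
Δm = 60.482128 − 59.91543 = 0.566698 u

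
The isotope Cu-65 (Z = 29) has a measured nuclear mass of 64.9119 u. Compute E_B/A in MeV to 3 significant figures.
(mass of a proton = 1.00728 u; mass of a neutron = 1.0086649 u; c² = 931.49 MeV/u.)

8.76 MeV/nucleon

The nucleus contains 29 protons and 65 − 29 = 36 neutrons.
Mass of separated nucleons = 29(1.00728) + 36(1.0086649) = 29.21112 + 36.3119364 = 65.5230564 u
Δm = 65.5230564 − 64.9119 = 0.6111564 u
E_B = 0.6111564 × 931.49 = 569.286 MeV
BE/A = 569.286 MeV / 65 = 8.758 MeV/nucleon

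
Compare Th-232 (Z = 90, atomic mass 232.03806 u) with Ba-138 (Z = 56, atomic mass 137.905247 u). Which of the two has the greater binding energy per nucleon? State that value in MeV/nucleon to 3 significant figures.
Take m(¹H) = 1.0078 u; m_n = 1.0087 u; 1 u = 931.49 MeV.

Th-232: Σm = 90(1.0078) + 142(1.0087) = 233.9374 u; Δm = 1.89934 u; E_B = 1769.2 MeV; E_B/A = 7.626 MeV
Ba-138: Σm = 56(1.0078) + 82(1.0087) = 139.1502 u; Δm = 1.244953 u; E_B = 1159.66 MeV; E_B/A = 8.403 MeV
Ba-138 has the higher binding energy per nucleon, so it is the more tightly bound nucleus.

Ba-138; 8.40 MeV/nucleon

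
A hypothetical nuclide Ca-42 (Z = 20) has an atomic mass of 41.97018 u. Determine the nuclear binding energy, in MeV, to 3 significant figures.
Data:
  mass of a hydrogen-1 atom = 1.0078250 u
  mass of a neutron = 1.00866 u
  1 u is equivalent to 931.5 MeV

351 MeV

The nucleus contains 20 protons and 42 − 20 = 22 neutrons.
Total constituent mass: 20 × 1.0078250 + 22 × 1.00866 = 42.3470200 u
The mass defect is 42.3470200 − 41.97018 = 0.3768400 u.
E_B = 0.3768400 × 931.5 = 351.026 MeV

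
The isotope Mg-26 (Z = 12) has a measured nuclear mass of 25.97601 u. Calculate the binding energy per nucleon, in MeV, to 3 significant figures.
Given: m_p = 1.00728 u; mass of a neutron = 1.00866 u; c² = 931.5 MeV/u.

8.33 MeV/nucleon

Total constituent mass: 12 × 1.00728 + 14 × 1.00866 = 26.20860 u
Δm = 26.20860 − 25.97601 = 0.23259 u
Binding energy = Δm·c² = 0.23259 × 931.5 MeV/u = 216.658 MeV
Dividing by A = 26 gives 8.333 MeV per nucleon.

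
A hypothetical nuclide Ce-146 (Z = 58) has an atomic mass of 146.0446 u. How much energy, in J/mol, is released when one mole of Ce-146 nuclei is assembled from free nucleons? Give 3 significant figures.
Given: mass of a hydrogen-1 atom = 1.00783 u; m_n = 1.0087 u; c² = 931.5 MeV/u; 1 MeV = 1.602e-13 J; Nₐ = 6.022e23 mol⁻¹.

1.06e+14 J/mol

The nucleus contains 58 protons and 146 − 58 = 88 neutrons.
Total constituent mass: 58 × 1.00783 + 88 × 1.0087 = 147.21974 u
Mass defect Δm = 147.21974 − 146.0446 = 1.17514 u
E_B = 1.17514 × 931.5 = 1094.64 MeV
Per nucleus in joules: 1094.64 MeV × 1.602e-13 J/MeV = 1.7536e-10 J
Per mole: 1.7536e-10 J × 6.022e23 mol⁻¹ = 1.0560e+14 J/mol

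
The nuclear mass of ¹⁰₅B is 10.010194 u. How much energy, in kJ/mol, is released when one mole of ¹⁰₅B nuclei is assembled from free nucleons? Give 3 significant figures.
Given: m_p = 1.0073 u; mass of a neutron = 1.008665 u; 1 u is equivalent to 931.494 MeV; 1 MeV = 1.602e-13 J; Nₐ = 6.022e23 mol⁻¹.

Mass of separated nucleons = 5(1.0073) + 5(1.008665) = 5.0365 + 5.043325 = 10.079825 u
The mass defect is 10.079825 − 10.010194 = 0.069631 u.
Binding energy = Δm·c² = 0.069631 × 931.494 MeV/u = 64.8609 MeV
Per nucleus in joules: 64.8609 MeV × 1.602e-13 J/MeV = 1.0391e-11 J
Per mole: 1.0391e-11 J × 6.022e23 mol⁻¹ = 6.2575e+12 J/mol

6.26e+09 kJ/mol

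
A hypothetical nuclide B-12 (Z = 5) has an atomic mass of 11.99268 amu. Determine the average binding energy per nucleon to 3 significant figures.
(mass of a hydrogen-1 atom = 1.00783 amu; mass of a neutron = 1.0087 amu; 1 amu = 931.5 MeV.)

With 5 protons and 7 neutrons (A = 12):
Σm = 5·m(¹H) + 7·m_n = 5.03915 + 7.0609 = 12.10005 amu
Mass defect Δm = 12.10005 − 11.99268 = 0.10737 amu
Binding energy = Δm·c² = 0.10737 × 931.5 MeV/amu = 100.015 MeV
BE/A = 100.015 MeV / 12 = 8.3346 MeV/nucleon

8.33 MeV/nucleon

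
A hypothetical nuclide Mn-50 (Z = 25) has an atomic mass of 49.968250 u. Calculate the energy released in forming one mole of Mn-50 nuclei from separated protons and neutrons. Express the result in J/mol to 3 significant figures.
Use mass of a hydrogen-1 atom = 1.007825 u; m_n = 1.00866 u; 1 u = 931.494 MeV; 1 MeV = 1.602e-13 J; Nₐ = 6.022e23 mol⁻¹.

Σm = 25·m(¹H) + 25·m_n = 25.195625 + 25.21650 = 50.412125 u
The mass defect is 50.412125 − 49.968250 = 0.443875 u.
Binding energy = Δm·c² = 0.443875 × 931.494 MeV/u = 413.467 MeV
Per nucleus in joules: 413.467 MeV × 1.602e-13 J/MeV = 6.6237e-11 J
Per mole: 6.6237e-11 J × 6.022e23 mol⁻¹ = 3.9888e+13 J/mol

3.99e+13 J/mol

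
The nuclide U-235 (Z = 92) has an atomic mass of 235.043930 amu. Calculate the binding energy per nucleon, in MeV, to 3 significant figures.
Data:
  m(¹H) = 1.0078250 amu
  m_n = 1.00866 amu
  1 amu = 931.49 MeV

7.59 MeV/nucleon

Z = 92, so N = A − Z = 235 − 92 = 143.
Σm = 92·m(¹H) + 143·m_n = 92.7199000 + 144.23838 = 236.9582800 amu
Δm = 236.9582800 − 235.043930 = 1.9143500 amu
Converting to energy: 1.9143500 amu × 931.49 MeV/amu = 1783.20 MeV
Dividing by A = 235 gives 7.588 MeV per nucleon.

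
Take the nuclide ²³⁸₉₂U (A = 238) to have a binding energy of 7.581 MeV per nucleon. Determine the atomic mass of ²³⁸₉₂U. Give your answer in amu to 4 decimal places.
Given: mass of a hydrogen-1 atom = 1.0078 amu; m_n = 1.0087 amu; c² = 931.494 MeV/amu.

Total binding energy = 238 × 7.581 = 1804.278 MeV
Mass defect = 1804.278 MeV / (931.494 MeV/amu) = 1.936972 amu
Constituent mass = 92(1.0078) + 146(1.0087) = 239.9878 amu
Atomic mass = 239.9878 − 1.936972 = 238.050828 amu ≈ 238.0508 amu (to 4 decimal places)

238.0508 amu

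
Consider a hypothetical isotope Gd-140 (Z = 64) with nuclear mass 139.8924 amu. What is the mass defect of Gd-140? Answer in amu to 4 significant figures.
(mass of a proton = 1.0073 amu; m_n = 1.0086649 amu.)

Total constituent mass: 64 × 1.0073 + 76 × 1.0086649 = 141.1257324 amu
The mass defect is 141.1257324 − 139.8924 = 1.2333324 amu.

1.233 amu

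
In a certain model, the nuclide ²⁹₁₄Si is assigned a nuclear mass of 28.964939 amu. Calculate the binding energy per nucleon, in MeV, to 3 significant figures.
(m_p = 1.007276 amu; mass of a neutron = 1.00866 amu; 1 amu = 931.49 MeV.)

8.57 MeV/nucleon

Mass of separated nucleons = 14(1.007276) + 15(1.00866) = 14.101864 + 15.12990 = 29.231764 amu
Mass defect Δm = 29.231764 − 28.964939 = 0.266825 amu
Converting to energy: 0.266825 amu × 931.49 MeV/amu = 248.545 MeV
Per nucleon: 248.545 / 29 = 8.571 MeV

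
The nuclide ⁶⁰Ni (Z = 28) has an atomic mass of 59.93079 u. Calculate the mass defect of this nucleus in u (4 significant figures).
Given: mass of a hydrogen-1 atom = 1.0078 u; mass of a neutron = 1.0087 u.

Z = 28, so N = A − Z = 60 − 28 = 32.
Σm = 28·m(¹H) + 32·m_n = 28.2184 + 32.2784 = 60.4968 u
Mass defect Δm = 60.4968 − 59.93079 = 0.56601 u

0.5660 u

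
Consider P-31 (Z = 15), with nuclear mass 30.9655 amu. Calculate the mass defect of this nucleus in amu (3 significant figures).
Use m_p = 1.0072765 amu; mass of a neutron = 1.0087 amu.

With 15 protons and 16 neutrons (A = 31):
Total constituent mass: 15 × 1.0072765 + 16 × 1.0087 = 31.2483475 amu
The mass defect is 31.2483475 − 30.9655 = 0.2828475 amu.

0.283 amu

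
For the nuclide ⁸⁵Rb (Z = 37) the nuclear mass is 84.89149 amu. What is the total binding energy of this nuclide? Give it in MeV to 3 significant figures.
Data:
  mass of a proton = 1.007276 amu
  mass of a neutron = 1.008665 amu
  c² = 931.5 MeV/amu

Mass of separated nucleons = 37(1.007276) + 48(1.008665) = 37.269212 + 48.415920 = 85.685132 amu
The mass defect is 85.685132 − 84.89149 = 0.793642 amu.
Converting to energy: 0.793642 amu × 931.5 MeV/amu = 739.278 MeV

739 MeV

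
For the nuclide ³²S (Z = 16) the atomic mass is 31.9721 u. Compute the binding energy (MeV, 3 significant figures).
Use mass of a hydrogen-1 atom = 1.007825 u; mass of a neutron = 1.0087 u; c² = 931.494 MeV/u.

The nucleus contains 16 protons and 32 − 16 = 16 neutrons.
Σm = 16·m(¹H) + 16·m_n = 16.125200 + 16.1392 = 32.264400 u
Mass defect Δm = 32.264400 − 31.9721 = 0.292300 u
Converting to energy: 0.292300 u × 931.494 MeV/u = 272.276 MeV

272 MeV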